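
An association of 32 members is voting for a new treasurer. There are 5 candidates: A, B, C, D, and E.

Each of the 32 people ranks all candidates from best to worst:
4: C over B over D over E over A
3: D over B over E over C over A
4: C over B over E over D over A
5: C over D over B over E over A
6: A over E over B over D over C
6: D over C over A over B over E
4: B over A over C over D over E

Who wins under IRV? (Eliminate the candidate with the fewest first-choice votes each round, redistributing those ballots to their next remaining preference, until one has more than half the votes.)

C

Round 1: A 6, B 4, C 13, D 9, E 0. E eliminated.
Round 2: A 6, B 4, C 13, D 9. B eliminated.
Round 3: A 10, C 13, D 9. D eliminated.
Round 4: A 10, C 22. C has a majority (≥17).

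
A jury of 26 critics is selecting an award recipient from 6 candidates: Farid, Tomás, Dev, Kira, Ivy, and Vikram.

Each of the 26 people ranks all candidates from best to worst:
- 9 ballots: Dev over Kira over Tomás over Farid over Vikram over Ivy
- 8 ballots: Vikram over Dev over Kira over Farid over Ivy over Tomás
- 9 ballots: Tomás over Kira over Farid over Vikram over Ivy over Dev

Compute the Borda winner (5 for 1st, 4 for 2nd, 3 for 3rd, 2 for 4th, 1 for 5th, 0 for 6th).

Farid: 9×2 + 8×2 + 9×3 = 61
Tomás: 9×3 + 8×0 + 9×5 = 72
Dev: 9×5 + 8×4 + 9×0 = 77
Kira: 9×4 + 8×3 + 9×4 = 96
Ivy: 9×0 + 8×1 + 9×1 = 17
Vikram: 9×1 + 8×5 + 9×2 = 67

Kira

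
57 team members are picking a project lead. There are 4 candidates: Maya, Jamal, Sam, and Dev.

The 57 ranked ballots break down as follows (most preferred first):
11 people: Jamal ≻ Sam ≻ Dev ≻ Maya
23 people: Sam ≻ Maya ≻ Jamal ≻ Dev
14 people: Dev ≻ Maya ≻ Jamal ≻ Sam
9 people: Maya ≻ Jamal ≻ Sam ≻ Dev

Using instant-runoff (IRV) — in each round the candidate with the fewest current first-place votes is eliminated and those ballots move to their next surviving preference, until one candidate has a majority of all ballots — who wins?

Jamal

Round 1: Maya 9, Jamal 11, Sam 23, Dev 14. Maya eliminated.
Round 2: Jamal 20, Sam 23, Dev 14. Dev eliminated.
Round 3: Jamal 34, Sam 23. Jamal has a majority (≥29).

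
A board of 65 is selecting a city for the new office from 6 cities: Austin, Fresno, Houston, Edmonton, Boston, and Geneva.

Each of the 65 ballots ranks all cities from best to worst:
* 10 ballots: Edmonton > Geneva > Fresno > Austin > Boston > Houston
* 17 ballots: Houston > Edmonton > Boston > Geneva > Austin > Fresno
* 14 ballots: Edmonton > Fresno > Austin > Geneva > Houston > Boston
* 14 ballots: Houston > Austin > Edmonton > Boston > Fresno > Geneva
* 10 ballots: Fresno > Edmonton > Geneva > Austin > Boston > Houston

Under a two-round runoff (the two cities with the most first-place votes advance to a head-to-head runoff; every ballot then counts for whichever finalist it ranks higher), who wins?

Round 1 first-place votes: Austin 0, Fresno 10, Houston 31, Edmonton 24, Boston 0, Geneva 0. Houston and Edmonton advance.
Runoff: Houston is ranked above Edmonton on 31 ballots, Edmonton above Houston on 34.

Edmonton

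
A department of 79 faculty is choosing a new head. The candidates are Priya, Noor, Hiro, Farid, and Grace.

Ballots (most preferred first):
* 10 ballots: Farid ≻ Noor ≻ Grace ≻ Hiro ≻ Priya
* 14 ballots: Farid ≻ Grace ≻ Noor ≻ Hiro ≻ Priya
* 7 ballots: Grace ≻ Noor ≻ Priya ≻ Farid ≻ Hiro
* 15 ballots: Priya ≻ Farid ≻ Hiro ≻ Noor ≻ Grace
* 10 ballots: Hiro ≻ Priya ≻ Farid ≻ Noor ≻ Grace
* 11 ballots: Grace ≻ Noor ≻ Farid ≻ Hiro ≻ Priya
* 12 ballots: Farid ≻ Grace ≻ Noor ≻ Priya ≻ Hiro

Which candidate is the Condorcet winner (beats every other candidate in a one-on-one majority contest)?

Farid vs Priya: 47–32
Farid vs Noor: 61–18
Farid vs Hiro: 69–10
Farid vs Grace: 61–18
Farid beats every other candidate.

Farid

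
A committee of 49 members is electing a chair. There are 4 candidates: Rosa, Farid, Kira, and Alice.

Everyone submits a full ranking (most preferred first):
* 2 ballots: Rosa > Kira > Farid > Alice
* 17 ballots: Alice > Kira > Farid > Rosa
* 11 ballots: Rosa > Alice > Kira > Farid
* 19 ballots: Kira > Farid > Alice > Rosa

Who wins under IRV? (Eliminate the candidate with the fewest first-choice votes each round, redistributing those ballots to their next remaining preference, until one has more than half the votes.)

Round 1: Rosa 13, Farid 0, Kira 19, Alice 17. Farid eliminated.
Round 2: Rosa 13, Kira 19, Alice 17. Rosa eliminated.
Round 3: Kira 21, Alice 28. Alice has a majority (≥25).

Alice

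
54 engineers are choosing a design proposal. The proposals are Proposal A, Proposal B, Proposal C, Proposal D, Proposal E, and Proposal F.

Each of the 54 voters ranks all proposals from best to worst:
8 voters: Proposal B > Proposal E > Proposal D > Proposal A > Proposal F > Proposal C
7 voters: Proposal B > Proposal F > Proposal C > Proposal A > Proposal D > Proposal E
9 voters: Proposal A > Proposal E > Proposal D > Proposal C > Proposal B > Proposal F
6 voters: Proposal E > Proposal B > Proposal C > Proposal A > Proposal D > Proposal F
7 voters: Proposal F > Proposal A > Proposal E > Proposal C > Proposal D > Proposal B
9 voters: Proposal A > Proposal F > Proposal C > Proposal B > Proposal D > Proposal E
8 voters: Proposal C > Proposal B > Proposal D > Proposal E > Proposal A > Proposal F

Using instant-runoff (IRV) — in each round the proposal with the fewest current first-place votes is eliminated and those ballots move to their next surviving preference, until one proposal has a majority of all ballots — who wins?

Round 1: Proposal A 18, Proposal B 15, Proposal C 8, Proposal D 0, Proposal E 6, Proposal F 7. Proposal D eliminated.
Round 2: Proposal A 18, Proposal B 15, Proposal C 8, Proposal E 6, Proposal F 7. Proposal E eliminated.
Round 3: Proposal A 18, Proposal B 21, Proposal C 8, Proposal F 7. Proposal F eliminated.
Round 4: Proposal A 25, Proposal B 21, Proposal C 8. Proposal C eliminated.
Round 5: Proposal A 25, Proposal B 29. Proposal B has a majority (≥28).

Proposal B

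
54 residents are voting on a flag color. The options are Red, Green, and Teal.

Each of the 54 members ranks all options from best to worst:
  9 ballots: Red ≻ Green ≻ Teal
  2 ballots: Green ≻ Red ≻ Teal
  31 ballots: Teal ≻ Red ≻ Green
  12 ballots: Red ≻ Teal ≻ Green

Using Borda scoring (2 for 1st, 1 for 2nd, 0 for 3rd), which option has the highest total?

Red

Red: 9×2 + 2×1 + 31×1 + 12×2 = 75
Green: 9×1 + 2×2 + 31×0 + 12×0 = 13
Teal: 9×0 + 2×0 + 31×2 + 12×1 = 74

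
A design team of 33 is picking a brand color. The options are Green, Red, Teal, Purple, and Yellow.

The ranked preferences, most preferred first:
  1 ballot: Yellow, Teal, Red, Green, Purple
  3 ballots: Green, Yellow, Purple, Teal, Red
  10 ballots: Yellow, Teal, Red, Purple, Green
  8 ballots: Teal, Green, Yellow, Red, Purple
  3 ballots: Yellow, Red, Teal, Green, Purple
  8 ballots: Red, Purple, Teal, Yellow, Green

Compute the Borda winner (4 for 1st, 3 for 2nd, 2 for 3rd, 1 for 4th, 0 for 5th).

Green: 1×1 + 3×4 + 10×0 + 8×3 + 3×1 + 8×0 = 40
Red: 1×2 + 3×0 + 10×2 + 8×1 + 3×3 + 8×4 = 71
Teal: 1×3 + 3×1 + 10×3 + 8×4 + 3×2 + 8×2 = 90
Purple: 1×0 + 3×2 + 10×1 + 8×0 + 3×0 + 8×3 = 40
Yellow: 1×4 + 3×3 + 10×4 + 8×2 + 3×4 + 8×1 = 89

Teal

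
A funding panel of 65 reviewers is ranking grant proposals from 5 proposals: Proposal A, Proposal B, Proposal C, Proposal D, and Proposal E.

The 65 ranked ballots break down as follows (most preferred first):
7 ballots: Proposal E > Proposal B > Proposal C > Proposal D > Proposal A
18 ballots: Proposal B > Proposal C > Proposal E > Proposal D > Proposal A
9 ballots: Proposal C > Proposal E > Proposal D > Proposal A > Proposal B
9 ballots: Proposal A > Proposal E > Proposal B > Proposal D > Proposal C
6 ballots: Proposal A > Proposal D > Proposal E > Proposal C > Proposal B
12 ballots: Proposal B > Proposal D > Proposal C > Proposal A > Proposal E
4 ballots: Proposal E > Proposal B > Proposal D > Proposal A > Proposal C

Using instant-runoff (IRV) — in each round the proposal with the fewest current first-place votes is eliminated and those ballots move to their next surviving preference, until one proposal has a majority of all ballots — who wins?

Proposal E

Round 1: Proposal A 15, Proposal B 30, Proposal C 9, Proposal D 0, Proposal E 11. Proposal D eliminated.
Round 2: Proposal A 15, Proposal B 30, Proposal C 9, Proposal E 11. Proposal C eliminated.
Round 3: Proposal A 15, Proposal B 30, Proposal E 20. Proposal A eliminated.
Round 4: Proposal B 30, Proposal E 35. Proposal E has a majority (≥33).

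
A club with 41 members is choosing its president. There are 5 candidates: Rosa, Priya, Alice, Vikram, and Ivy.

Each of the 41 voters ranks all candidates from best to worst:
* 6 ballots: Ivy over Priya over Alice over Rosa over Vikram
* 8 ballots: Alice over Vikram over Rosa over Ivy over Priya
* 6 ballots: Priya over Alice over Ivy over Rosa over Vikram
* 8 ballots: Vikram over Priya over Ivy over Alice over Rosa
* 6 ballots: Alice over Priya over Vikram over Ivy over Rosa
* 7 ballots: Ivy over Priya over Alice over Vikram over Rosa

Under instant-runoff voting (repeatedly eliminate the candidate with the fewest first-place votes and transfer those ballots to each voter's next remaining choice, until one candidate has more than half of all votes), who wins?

Ivy

Round 1: Rosa 0, Priya 6, Alice 14, Vikram 8, Ivy 13. Rosa eliminated.
Round 2: Priya 6, Alice 14, Vikram 8, Ivy 13. Priya eliminated.
Round 3: Alice 20, Vikram 8, Ivy 13. Vikram eliminated.
Round 4: Alice 20, Ivy 21. Ivy has a majority (≥21).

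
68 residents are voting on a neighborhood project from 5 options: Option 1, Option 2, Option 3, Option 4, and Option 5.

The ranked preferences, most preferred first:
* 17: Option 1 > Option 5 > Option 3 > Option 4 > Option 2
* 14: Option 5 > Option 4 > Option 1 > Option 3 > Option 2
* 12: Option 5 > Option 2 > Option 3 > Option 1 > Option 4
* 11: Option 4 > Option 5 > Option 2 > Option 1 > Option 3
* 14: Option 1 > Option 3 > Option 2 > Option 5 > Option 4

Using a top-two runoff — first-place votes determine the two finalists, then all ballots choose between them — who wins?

Option 5

Round 1 first-place votes: Option 1 31, Option 2 0, Option 3 0, Option 4 11, Option 5 26. Option 1 and Option 5 advance.
Runoff: Option 1 is ranked above Option 5 on 31 ballots, Option 5 above Option 1 on 37.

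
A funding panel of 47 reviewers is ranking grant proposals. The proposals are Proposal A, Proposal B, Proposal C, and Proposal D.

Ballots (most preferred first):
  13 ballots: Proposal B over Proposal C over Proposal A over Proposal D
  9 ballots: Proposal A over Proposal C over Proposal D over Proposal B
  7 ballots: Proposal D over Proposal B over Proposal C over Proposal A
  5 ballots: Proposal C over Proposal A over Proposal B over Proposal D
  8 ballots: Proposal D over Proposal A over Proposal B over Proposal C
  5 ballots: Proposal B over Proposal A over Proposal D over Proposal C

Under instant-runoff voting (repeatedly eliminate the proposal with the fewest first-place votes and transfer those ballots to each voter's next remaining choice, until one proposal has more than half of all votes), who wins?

Proposal D

Round 1: Proposal A 9, Proposal B 18, Proposal C 5, Proposal D 15. Proposal C eliminated.
Round 2: Proposal A 14, Proposal B 18, Proposal D 15. Proposal A eliminated.
Round 3: Proposal B 23, Proposal D 24. Proposal D has a majority (≥24).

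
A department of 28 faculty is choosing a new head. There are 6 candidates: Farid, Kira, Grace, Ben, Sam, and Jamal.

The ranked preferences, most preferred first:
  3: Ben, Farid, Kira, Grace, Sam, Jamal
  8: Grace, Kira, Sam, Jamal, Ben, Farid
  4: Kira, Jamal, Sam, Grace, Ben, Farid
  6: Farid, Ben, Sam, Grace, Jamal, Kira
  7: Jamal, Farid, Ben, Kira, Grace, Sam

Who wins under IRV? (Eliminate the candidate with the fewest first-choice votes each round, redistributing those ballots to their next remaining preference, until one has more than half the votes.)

Jamal

Round 1: Farid 6, Kira 4, Grace 8, Ben 3, Sam 0, Jamal 7. Sam eliminated.
Round 2: Farid 6, Kira 4, Grace 8, Ben 3, Jamal 7. Ben eliminated.
Round 3: Farid 9, Kira 4, Grace 8, Jamal 7. Kira eliminated.
Round 4: Farid 9, Grace 8, Jamal 11. Grace eliminated.
Round 5: Farid 9, Jamal 19. Jamal has a majority (≥15).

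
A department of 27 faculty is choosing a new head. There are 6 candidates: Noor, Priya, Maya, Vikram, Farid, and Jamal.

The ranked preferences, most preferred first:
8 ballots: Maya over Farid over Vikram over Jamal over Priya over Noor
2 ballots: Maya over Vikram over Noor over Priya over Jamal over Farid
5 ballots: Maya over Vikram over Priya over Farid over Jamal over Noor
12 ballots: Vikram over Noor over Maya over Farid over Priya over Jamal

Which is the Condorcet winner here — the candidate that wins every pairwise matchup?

Maya

Maya vs Noor: 15–12
Maya vs Priya: 27–0
Maya vs Vikram: 15–12
Maya vs Farid: 27–0
Maya vs Jamal: 27–0
Maya beats every other candidate.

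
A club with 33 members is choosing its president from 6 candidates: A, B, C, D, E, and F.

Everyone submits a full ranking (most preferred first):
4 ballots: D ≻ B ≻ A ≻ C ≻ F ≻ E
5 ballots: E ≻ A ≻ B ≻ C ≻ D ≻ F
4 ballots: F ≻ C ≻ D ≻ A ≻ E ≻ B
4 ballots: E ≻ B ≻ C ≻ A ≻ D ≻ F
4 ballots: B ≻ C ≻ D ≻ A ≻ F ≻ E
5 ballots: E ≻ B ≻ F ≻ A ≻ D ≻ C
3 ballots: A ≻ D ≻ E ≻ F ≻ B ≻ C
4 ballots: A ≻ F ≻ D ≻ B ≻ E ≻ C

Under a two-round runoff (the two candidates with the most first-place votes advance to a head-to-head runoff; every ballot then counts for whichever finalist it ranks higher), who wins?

Round 1 first-place votes: A 7, B 4, C 0, D 4, E 14, F 4. E and A advance.
Runoff: E is ranked above A on 14 ballots, A above E on 19.

A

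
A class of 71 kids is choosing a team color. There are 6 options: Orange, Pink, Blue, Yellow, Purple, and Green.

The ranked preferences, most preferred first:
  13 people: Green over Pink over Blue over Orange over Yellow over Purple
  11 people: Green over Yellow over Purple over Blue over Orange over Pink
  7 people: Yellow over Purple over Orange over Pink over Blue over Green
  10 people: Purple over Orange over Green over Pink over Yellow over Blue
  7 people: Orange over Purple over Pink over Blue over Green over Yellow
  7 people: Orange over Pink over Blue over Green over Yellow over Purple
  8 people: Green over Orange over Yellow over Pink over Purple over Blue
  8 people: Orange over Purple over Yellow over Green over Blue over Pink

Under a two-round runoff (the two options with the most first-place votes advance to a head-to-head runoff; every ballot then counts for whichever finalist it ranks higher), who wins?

Orange

Round 1 first-place votes: Orange 22, Pink 0, Blue 0, Yellow 7, Purple 10, Green 32. Green and Orange advance.
Runoff: Green is ranked above Orange on 32 ballots, Orange above Green on 39.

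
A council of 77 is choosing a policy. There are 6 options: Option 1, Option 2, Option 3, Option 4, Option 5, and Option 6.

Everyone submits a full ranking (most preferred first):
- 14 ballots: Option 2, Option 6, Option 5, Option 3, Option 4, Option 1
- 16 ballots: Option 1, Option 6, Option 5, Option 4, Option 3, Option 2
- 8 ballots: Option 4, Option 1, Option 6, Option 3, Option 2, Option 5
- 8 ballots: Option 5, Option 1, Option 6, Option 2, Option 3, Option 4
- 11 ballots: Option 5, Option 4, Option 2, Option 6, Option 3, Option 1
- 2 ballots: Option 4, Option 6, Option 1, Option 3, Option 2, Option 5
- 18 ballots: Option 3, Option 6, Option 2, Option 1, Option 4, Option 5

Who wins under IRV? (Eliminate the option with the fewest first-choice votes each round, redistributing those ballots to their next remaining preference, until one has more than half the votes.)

Option 1

Round 1: Option 1 16, Option 2 14, Option 3 18, Option 4 10, Option 5 19, Option 6 0. Option 6 eliminated.
Round 2: Option 1 16, Option 2 14, Option 3 18, Option 4 10, Option 5 19. Option 4 eliminated.
Round 3: Option 1 26, Option 2 14, Option 3 18, Option 5 19. Option 2 eliminated.
Round 4: Option 1 26, Option 3 18, Option 5 33. Option 3 eliminated.
Round 5: Option 1 44, Option 5 33. Option 1 has a majority (≥39).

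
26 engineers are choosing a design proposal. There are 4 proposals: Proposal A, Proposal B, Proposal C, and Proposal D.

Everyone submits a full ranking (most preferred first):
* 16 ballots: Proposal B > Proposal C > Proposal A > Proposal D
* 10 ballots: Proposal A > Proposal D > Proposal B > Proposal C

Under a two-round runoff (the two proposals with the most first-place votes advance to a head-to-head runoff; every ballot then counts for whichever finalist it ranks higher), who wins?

Round 1 first-place votes: Proposal A 10, Proposal B 16, Proposal C 0, Proposal D 0. Proposal B and Proposal A advance.
Runoff: Proposal B is ranked above Proposal A on 16 ballots, Proposal A above Proposal B on 10.

Proposal B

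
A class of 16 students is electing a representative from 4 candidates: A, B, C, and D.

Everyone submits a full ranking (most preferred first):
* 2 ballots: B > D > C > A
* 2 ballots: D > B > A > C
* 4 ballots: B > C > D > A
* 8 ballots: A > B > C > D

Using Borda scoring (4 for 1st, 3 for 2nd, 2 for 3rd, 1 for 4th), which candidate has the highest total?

A: 2×1 + 2×2 + 4×1 + 8×4 = 42
B: 2×4 + 2×3 + 4×4 + 8×3 = 54
C: 2×2 + 2×1 + 4×3 + 8×2 = 34
D: 2×3 + 2×4 + 4×2 + 8×1 = 30

B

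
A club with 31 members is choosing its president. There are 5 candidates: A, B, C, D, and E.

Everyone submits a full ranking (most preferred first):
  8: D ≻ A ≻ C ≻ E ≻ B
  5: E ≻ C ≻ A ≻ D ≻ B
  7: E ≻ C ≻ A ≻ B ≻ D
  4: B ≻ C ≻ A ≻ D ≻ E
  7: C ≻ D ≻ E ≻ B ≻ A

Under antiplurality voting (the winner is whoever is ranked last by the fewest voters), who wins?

C

Last-place votes: A 7, B 13, C 0, D 7, E 4.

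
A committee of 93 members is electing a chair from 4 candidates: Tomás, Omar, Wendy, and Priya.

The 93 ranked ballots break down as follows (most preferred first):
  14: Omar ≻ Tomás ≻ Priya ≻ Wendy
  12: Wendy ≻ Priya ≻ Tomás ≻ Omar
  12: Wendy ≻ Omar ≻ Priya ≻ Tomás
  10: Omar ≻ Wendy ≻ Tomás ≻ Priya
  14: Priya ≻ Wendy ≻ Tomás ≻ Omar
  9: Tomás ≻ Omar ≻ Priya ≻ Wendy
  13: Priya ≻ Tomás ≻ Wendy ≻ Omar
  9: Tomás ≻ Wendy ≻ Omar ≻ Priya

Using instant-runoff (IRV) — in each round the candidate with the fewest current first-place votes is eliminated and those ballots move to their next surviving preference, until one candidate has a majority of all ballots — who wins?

Wendy

Round 1: Tomás 18, Omar 24, Wendy 24, Priya 27. Tomás eliminated.
Round 2: Omar 33, Wendy 33, Priya 27. Priya eliminated.
Round 3: Omar 33, Wendy 60. Wendy has a majority (≥47).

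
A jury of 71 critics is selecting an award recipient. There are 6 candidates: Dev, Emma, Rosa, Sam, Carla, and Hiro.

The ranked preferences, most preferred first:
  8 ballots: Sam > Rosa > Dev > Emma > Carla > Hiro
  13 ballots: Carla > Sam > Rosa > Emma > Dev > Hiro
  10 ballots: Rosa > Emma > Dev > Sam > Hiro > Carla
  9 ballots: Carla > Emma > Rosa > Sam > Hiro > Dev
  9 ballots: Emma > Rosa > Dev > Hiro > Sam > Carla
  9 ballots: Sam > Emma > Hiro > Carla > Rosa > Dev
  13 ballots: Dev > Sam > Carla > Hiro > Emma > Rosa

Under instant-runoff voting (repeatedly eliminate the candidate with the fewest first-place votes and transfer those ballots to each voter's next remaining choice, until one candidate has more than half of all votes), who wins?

Sam

Round 1: Dev 13, Emma 9, Rosa 10, Sam 17, Carla 22, Hiro 0. Hiro eliminated.
Round 2: Dev 13, Emma 9, Rosa 10, Sam 17, Carla 22. Emma eliminated.
Round 3: Dev 13, Rosa 19, Sam 17, Carla 22. Dev eliminated.
Round 4: Rosa 19, Sam 30, Carla 22. Rosa eliminated.
Round 5: Sam 49, Carla 22. Sam has a majority (≥36).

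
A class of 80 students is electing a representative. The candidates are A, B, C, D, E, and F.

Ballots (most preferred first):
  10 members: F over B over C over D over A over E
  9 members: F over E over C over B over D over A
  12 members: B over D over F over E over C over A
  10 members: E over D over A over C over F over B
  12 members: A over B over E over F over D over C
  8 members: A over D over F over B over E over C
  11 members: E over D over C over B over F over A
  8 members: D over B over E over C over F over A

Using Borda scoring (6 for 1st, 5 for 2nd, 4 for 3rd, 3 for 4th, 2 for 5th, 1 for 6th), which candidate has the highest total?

A: 10×2 + 9×1 + 12×1 + 10×4 + 12×6 + 8×6 + 11×1 + 8×1 = 220
B: 10×5 + 9×3 + 12×6 + 10×1 + 12×5 + 8×3 + 11×3 + 8×5 = 316
C: 10×4 + 9×4 + 12×2 + 10×3 + 12×1 + 8×1 + 11×4 + 8×3 = 218
D: 10×3 + 9×2 + 12×5 + 10×5 + 12×2 + 8×5 + 11×5 + 8×6 = 325
E: 10×1 + 9×5 + 12×3 + 10×6 + 12×4 + 8×2 + 11×6 + 8×4 = 313
F: 10×6 + 9×6 + 12×4 + 10×2 + 12×3 + 8×4 + 11×2 + 8×2 = 288

D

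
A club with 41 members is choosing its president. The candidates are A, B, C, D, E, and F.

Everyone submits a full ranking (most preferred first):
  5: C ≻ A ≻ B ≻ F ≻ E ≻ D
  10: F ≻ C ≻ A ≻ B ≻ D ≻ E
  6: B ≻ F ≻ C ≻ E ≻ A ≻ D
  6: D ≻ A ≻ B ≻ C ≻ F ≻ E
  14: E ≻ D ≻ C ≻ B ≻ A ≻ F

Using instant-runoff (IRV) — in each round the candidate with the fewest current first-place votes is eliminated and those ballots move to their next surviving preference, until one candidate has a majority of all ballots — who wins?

B

Round 1: A 0, B 6, C 5, D 6, E 14, F 10. A eliminated.
Round 2: B 6, C 5, D 6, E 14, F 10. C eliminated.
Round 3: B 11, D 6, E 14, F 10. D eliminated.
Round 4: B 17, E 14, F 10. F eliminated.
Round 5: B 27, E 14. B has a majority (≥21).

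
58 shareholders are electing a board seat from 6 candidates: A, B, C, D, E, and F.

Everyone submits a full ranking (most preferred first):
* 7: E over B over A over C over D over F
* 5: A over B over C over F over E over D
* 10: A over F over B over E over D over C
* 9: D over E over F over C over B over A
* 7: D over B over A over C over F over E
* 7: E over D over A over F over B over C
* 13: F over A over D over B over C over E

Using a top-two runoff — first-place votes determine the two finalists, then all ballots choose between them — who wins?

A

Round 1 first-place votes: A 15, B 0, C 0, D 16, E 14, F 13. D and A advance.
Runoff: D is ranked above A on 23 ballots, A above D on 35.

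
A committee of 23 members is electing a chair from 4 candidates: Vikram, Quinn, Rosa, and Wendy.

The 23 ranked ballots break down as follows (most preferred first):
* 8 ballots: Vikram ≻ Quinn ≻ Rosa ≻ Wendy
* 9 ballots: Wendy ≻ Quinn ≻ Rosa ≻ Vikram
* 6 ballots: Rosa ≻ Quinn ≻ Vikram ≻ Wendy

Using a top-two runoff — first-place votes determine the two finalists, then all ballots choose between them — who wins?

Round 1 first-place votes: Vikram 8, Quinn 0, Rosa 6, Wendy 9. Wendy and Vikram advance.
Runoff: Wendy is ranked above Vikram on 9 ballots, Vikram above Wendy on 14.

Vikram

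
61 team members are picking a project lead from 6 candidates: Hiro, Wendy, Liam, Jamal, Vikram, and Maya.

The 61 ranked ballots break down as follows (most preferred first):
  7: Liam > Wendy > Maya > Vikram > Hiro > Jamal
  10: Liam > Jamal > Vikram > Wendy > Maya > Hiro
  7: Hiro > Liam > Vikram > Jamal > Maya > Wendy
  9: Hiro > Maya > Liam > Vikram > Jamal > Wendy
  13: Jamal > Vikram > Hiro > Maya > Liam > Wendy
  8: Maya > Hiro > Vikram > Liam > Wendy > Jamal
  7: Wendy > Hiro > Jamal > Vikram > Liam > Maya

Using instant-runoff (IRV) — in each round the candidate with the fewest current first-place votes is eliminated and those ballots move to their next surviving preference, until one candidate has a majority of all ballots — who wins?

Round 1: Hiro 16, Wendy 7, Liam 17, Jamal 13, Vikram 0, Maya 8. Vikram eliminated.
Round 2: Hiro 16, Wendy 7, Liam 17, Jamal 13, Maya 8. Wendy eliminated.
Round 3: Hiro 23, Liam 17, Jamal 13, Maya 8. Maya eliminated.
Round 4: Hiro 31, Liam 17, Jamal 13. Hiro has a majority (≥31).

Hiro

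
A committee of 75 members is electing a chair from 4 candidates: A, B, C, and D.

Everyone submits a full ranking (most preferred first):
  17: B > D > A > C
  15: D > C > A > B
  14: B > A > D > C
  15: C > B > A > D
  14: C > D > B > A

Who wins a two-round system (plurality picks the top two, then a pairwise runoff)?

Round 1 first-place votes: A 0, B 31, C 29, D 15. B and C advance.
Runoff: B is ranked above C on 31 ballots, C above B on 44.

C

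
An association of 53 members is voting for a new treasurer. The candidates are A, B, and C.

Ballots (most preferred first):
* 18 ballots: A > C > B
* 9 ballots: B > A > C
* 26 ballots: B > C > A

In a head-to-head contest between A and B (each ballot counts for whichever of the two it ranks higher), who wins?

A is ranked above B on 18 ballots; B above A on 35.

B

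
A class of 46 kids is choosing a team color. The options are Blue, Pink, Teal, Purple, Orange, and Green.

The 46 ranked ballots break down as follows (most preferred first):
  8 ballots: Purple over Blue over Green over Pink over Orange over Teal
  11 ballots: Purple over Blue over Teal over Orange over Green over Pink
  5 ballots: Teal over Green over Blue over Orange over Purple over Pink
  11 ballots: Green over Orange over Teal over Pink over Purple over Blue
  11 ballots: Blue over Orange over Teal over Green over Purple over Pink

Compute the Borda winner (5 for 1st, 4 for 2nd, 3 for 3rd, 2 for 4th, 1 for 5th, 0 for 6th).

Blue: 8×4 + 11×4 + 5×3 + 11×0 + 11×5 = 146
Pink: 8×2 + 11×0 + 5×0 + 11×2 + 11×0 = 38
Teal: 8×0 + 11×3 + 5×5 + 11×3 + 11×3 = 124
Purple: 8×5 + 11×5 + 5×1 + 11×1 + 11×1 = 122
Orange: 8×1 + 11×2 + 5×2 + 11×4 + 11×4 = 128
Green: 8×3 + 11×1 + 5×4 + 11×5 + 11×2 = 132

Blue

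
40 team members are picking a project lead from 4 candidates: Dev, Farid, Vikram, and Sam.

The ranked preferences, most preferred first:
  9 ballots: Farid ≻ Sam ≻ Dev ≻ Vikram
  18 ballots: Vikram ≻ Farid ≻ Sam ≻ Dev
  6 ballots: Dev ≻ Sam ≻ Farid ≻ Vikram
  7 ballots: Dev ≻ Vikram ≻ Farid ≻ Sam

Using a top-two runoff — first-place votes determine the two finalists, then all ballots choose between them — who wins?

Round 1 first-place votes: Dev 13, Farid 9, Vikram 18, Sam 0. Vikram and Dev advance.
Runoff: Vikram is ranked above Dev on 18 ballots, Dev above Vikram on 22.

Dev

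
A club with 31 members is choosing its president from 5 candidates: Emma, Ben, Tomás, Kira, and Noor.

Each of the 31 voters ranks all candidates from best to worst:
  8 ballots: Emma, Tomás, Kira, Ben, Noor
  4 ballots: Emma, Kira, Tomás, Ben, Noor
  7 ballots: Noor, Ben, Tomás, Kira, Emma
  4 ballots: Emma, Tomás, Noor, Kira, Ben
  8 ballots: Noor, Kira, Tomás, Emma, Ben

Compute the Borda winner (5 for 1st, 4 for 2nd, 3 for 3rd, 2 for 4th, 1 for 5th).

Tomás

Emma: 8×5 + 4×5 + 7×1 + 4×5 + 8×2 = 103
Ben: 8×2 + 4×2 + 7×4 + 4×1 + 8×1 = 64
Tomás: 8×4 + 4×3 + 7×3 + 4×4 + 8×3 = 105
Kira: 8×3 + 4×4 + 7×2 + 4×2 + 8×4 = 94
Noor: 8×1 + 4×1 + 7×5 + 4×3 + 8×5 = 99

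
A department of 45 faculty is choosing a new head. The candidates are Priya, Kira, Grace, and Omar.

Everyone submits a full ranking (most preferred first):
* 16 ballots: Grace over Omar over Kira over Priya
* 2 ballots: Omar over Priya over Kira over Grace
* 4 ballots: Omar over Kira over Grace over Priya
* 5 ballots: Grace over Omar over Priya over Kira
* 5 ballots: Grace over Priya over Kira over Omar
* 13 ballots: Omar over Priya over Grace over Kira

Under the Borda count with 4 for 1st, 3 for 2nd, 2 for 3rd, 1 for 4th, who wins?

Priya: 16×1 + 2×3 + 4×1 + 5×2 + 5×3 + 13×3 = 90
Kira: 16×2 + 2×2 + 4×3 + 5×1 + 5×2 + 13×1 = 76
Grace: 16×4 + 2×1 + 4×2 + 5×4 + 5×4 + 13×2 = 140
Omar: 16×3 + 2×4 + 4×4 + 5×3 + 5×1 + 13×4 = 144

Omar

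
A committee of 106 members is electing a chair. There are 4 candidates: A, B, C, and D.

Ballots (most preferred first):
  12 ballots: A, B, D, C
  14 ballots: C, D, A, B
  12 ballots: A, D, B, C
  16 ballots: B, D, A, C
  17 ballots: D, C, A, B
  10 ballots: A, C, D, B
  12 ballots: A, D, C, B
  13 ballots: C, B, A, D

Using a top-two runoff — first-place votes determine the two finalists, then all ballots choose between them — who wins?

A

Round 1 first-place votes: A 46, B 16, C 27, D 17. A and C advance.
Runoff: A is ranked above C on 62 ballots, C above A on 44.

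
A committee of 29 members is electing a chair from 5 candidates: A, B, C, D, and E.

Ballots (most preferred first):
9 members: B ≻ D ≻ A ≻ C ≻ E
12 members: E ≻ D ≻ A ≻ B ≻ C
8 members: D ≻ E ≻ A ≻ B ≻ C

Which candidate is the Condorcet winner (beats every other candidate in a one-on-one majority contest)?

D

D vs A: 29–0
D vs B: 20–9
D vs C: 29–0
D vs E: 17–12
D beats every other candidate.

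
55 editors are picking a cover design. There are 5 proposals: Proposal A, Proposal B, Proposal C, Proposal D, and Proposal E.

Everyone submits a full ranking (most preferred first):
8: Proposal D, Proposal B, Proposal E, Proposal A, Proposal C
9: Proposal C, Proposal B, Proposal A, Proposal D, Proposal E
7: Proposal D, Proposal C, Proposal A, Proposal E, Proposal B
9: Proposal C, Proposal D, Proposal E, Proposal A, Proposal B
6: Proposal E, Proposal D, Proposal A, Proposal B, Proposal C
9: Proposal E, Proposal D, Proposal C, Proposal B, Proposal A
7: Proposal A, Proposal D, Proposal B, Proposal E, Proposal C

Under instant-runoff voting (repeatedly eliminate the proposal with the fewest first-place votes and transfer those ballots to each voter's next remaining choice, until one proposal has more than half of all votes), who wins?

Round 1: Proposal A 7, Proposal B 0, Proposal C 18, Proposal D 15, Proposal E 15. Proposal B eliminated.
Round 2: Proposal A 7, Proposal C 18, Proposal D 15, Proposal E 15. Proposal A eliminated.
Round 3: Proposal C 18, Proposal D 22, Proposal E 15. Proposal E eliminated.
Round 4: Proposal C 18, Proposal D 37. Proposal D has a majority (≥28).

Proposal D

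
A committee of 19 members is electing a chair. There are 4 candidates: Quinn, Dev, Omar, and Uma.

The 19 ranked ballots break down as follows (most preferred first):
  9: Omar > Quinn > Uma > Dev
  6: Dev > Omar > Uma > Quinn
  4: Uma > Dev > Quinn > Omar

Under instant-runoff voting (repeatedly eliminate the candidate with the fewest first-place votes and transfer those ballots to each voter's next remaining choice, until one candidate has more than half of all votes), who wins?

Round 1: Quinn 0, Dev 6, Omar 9, Uma 4. Quinn eliminated.
Round 2: Dev 6, Omar 9, Uma 4. Uma eliminated.
Round 3: Dev 10, Omar 9. Dev has a majority (≥10).

Dev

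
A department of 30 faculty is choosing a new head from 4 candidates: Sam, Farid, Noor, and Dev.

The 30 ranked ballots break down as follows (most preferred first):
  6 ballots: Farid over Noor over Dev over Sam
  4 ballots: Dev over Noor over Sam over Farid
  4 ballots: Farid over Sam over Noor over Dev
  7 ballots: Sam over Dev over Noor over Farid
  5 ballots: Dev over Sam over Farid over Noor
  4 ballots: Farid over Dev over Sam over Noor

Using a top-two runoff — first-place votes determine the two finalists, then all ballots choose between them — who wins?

Dev

Round 1 first-place votes: Sam 7, Farid 14, Noor 0, Dev 9. Farid and Dev advance.
Runoff: Farid is ranked above Dev on 14 ballots, Dev above Farid on 16.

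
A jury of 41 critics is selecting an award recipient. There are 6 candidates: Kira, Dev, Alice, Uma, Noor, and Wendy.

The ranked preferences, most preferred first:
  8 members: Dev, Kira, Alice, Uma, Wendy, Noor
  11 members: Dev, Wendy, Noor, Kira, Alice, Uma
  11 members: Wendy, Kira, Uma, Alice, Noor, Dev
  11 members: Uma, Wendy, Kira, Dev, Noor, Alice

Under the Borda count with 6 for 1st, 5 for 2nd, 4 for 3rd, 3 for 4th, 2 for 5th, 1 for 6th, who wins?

Kira: 8×5 + 11×3 + 11×5 + 11×4 = 172
Dev: 8×6 + 11×6 + 11×1 + 11×3 = 158
Alice: 8×4 + 11×2 + 11×3 + 11×1 = 98
Uma: 8×3 + 11×1 + 11×4 + 11×6 = 145
Noor: 8×1 + 11×4 + 11×2 + 11×2 = 96
Wendy: 8×2 + 11×5 + 11×6 + 11×5 = 192

Wendy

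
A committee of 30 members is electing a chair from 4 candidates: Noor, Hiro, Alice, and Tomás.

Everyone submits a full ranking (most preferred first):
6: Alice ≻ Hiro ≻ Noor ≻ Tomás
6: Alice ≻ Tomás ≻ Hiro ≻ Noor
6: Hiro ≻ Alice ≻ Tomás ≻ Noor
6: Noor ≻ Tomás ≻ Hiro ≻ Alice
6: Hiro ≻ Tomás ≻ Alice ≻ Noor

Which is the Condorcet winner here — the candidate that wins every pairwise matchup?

Hiro vs Noor: 24–6
Hiro vs Alice: 18–12
Hiro vs Tomás: 18–12
Hiro beats every other candidate.

Hiro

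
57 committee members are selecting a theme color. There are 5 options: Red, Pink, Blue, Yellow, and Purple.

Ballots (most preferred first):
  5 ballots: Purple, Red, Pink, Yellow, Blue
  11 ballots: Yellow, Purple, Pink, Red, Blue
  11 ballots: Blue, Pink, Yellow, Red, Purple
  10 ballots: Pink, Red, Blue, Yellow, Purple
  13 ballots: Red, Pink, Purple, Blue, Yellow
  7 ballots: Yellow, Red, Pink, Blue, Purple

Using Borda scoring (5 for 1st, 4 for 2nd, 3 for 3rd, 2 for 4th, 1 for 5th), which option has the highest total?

Pink

Red: 5×4 + 11×2 + 11×2 + 10×4 + 13×5 + 7×4 = 197
Pink: 5×3 + 11×3 + 11×4 + 10×5 + 13×4 + 7×3 = 215
Blue: 5×1 + 11×1 + 11×5 + 10×3 + 13×2 + 7×2 = 141
Yellow: 5×2 + 11×5 + 11×3 + 10×2 + 13×1 + 7×5 = 166
Purple: 5×5 + 11×4 + 11×1 + 10×1 + 13×3 + 7×1 = 136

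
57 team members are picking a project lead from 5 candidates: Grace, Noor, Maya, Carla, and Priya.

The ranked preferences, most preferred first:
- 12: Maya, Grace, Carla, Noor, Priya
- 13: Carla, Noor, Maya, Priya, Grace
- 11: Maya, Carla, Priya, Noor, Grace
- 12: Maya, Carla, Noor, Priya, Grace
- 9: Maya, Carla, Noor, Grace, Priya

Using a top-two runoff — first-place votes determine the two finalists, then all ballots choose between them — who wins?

Maya

Round 1 first-place votes: Grace 0, Noor 0, Maya 44, Carla 13, Priya 0. Maya and Carla advance.
Runoff: Maya is ranked above Carla on 44 ballots, Carla above Maya on 13.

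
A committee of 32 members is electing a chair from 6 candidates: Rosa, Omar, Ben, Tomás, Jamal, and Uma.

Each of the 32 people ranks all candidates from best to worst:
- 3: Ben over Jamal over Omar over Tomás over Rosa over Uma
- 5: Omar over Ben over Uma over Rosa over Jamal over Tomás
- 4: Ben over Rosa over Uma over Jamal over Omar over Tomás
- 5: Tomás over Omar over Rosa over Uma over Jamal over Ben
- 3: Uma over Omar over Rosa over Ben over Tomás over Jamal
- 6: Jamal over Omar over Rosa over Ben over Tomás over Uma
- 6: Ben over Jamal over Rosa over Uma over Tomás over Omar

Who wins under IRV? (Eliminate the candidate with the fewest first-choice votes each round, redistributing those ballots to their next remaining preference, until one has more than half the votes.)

Omar

Round 1: Rosa 0, Omar 5, Ben 13, Tomás 5, Jamal 6, Uma 3. Rosa eliminated.
Round 2: Omar 5, Ben 13, Tomás 5, Jamal 6, Uma 3. Uma eliminated.
Round 3: Omar 8, Ben 13, Tomás 5, Jamal 6. Tomás eliminated.
Round 4: Omar 13, Ben 13, Jamal 6. Jamal eliminated.
Round 5: Omar 19, Ben 13. Omar has a majority (≥17).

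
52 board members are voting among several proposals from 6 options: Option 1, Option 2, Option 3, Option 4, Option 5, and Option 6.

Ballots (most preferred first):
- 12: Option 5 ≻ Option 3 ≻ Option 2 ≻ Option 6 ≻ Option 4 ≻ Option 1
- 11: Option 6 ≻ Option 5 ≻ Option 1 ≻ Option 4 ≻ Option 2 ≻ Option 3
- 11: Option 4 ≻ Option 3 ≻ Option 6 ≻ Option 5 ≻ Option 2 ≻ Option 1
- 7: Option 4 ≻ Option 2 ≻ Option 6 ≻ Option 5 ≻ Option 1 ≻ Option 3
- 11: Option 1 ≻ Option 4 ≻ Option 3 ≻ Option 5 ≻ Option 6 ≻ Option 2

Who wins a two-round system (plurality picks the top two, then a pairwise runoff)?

Round 1 first-place votes: Option 1 11, Option 2 0, Option 3 0, Option 4 18, Option 5 12, Option 6 11. Option 4 and Option 5 advance.
Runoff: Option 4 is ranked above Option 5 on 29 ballots, Option 5 above Option 4 on 23.

Option 4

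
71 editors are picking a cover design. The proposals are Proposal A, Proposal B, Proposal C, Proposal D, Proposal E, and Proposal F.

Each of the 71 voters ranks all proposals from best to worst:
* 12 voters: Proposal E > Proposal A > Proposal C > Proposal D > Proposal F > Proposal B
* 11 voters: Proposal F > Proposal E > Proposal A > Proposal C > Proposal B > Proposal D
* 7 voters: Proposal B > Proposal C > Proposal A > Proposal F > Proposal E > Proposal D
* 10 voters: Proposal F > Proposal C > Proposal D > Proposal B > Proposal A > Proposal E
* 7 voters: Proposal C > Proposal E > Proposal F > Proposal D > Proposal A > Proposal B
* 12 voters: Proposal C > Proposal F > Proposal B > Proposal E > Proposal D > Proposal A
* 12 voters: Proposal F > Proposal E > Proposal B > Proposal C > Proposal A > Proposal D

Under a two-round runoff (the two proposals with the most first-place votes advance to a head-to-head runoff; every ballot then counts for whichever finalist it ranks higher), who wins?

Round 1 first-place votes: Proposal A 0, Proposal B 7, Proposal C 19, Proposal D 0, Proposal E 12, Proposal F 33. Proposal F and Proposal C advance.
Runoff: Proposal F is ranked above Proposal C on 33 ballots, Proposal C above Proposal F on 38.

Proposal C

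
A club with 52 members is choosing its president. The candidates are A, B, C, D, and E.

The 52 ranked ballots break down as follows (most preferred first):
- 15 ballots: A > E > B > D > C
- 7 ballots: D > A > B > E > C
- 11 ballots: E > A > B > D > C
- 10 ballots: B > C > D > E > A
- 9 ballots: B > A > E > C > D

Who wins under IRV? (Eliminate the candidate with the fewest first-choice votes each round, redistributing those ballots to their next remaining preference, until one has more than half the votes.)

Round 1: A 15, B 19, C 0, D 7, E 11. C eliminated.
Round 2: A 15, B 19, D 7, E 11. D eliminated.
Round 3: A 22, B 19, E 11. E eliminated.
Round 4: A 33, B 19. A has a majority (≥27).

A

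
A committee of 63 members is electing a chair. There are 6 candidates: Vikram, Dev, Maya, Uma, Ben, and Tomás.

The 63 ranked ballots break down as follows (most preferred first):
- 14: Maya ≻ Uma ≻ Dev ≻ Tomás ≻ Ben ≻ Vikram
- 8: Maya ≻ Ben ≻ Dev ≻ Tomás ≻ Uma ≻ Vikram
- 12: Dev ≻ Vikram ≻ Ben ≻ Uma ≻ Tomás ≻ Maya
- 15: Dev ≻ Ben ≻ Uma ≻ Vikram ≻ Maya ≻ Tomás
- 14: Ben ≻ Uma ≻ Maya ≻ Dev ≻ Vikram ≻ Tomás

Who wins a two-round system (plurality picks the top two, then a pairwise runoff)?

Round 1 first-place votes: Vikram 0, Dev 27, Maya 22, Uma 0, Ben 14, Tomás 0. Dev and Maya advance.
Runoff: Dev is ranked above Maya on 27 ballots, Maya above Dev on 36.

Maya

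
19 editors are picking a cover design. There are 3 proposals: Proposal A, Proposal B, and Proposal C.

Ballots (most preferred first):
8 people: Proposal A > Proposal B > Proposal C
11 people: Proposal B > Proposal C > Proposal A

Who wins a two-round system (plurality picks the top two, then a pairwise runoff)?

Proposal B

Round 1 first-place votes: Proposal A 8, Proposal B 11, Proposal C 0. Proposal B and Proposal A advance.
Runoff: Proposal B is ranked above Proposal A on 11 ballots, Proposal A above Proposal B on 8.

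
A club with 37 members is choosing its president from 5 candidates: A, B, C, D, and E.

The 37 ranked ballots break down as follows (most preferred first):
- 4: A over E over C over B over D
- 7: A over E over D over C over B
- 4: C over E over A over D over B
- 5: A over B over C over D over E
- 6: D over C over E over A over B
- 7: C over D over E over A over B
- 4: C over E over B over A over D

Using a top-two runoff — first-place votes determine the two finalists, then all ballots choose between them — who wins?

Round 1 first-place votes: A 16, B 0, C 15, D 6, E 0. A and C advance.
Runoff: A is ranked above C on 16 ballots, C above A on 21.

C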